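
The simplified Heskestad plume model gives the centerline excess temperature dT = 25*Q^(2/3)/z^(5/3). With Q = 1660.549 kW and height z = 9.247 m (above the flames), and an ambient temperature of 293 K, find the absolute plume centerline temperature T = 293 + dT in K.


Q^(2/3) = 140.23
z^(5/3) = 40.738
dT = 25 * 140.23 / 40.738 = 86.054 K
T = 293 + 86.054 = 379.05 K

379.05 K


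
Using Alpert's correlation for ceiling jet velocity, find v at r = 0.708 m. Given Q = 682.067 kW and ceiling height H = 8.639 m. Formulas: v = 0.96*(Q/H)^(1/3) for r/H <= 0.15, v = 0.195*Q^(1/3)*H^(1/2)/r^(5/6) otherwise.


r/H = 0.708 / 8.639 = 0.081954
r/H <= 0.15, so v = 0.96*(Q/H)^(1/3)
Q/H = 78.952
(Q/H)^(1/3) = 4.2900
v = 0.96 * 4.2900 = 4.1184 m/s

4.1184 m/s


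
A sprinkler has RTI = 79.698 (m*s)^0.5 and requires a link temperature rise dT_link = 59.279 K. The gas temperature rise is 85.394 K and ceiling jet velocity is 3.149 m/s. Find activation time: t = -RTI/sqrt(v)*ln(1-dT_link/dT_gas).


dT_link/dT_gas = 0.69418
ln(1 - 0.69418) = -1.1848
t = -79.698 / sqrt(3.149) * -1.1848 = 53.210 s

53.210 s


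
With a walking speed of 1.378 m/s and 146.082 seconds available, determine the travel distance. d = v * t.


d = 1.378 * 146.082 = 201.30 m

201.30 m


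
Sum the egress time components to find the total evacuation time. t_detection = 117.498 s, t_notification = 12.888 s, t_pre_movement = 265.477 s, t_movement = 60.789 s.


Total = 117.498 + 12.888 + 265.477 + 60.789 = 456.652 s

456.652 s


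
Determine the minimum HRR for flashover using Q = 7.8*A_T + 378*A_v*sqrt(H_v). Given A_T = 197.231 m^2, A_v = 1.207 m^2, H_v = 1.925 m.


7.8*A_T = 1538.4
sqrt(H_v) = 1.3874
378*A_v*sqrt(H_v) = 633.02
Q = 1538.4 + 633.02 = 2171.4 kW

2171.4 kW


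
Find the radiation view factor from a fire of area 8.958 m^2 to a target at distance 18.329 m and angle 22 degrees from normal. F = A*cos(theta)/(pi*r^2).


cos(22 deg) = 0.92718
pi*r^2 = 1055.4
F = 8.958 * 0.92718 / 1055.4 = 0.0078695

0.0078695


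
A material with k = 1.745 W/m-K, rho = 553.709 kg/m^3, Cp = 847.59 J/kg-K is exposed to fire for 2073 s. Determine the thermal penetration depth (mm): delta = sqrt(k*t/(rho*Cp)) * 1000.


alpha = 1.745 / (553.709 * 847.59) = 3.7182e-06 m^2/s
alpha * t = 0.0077077
delta = sqrt(0.0077077) * 1000 = 87.794 mm

87.794 mm


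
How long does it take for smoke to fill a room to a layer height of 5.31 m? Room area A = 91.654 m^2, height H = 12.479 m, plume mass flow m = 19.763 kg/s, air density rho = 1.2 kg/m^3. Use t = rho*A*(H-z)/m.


H - z = 7.169 m
t = 1.2 * 91.654 * 7.169 / 19.763 = 39.897 s

39.897 s


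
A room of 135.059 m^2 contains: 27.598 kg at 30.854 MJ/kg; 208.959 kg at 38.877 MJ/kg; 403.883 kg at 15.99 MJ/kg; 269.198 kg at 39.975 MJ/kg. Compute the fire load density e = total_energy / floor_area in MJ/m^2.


Total energy = 27.598*30.854 + 208.959*38.877 + 403.883*15.99 + 269.198*39.975
= 851.5087 + 8123.699 + 6458.089 + 10761.19
= 26194.49 MJ
e = 26194.49 / 135.059 = 193.95 MJ/m^2

193.95 MJ/m^2


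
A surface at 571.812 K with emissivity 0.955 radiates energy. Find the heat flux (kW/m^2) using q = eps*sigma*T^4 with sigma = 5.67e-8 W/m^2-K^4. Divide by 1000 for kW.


T^4 = 1.0691e+11
q = 0.955 * 5.67e-8 * 1.0691e+11 / 1000 = 5.7889 kW/m^2

5.7889 kW/m^2


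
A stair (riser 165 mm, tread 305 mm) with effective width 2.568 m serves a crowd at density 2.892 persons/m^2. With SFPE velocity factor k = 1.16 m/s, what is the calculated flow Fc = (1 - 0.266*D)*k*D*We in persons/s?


1 - 0.266*D = 1 - 0.266*2.892 = 0.23073
Fs = 0.23073 * 1.16 * 2.892 = 0.77403 persons/(s*m)
Fc = 0.77403 * 2.568 = 1.9877 persons/s

1.9877 persons/s


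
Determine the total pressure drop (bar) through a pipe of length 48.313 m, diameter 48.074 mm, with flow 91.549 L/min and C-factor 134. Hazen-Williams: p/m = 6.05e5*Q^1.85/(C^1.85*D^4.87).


Q^1.85 = 4256.6
C^1.85 = 8612.8
D^4.87 = 1.5520e+08
p/m = 0.0019265 bar/m
p_total = 0.0019265 * 48.313 = 0.093075 bar

0.093075 bar


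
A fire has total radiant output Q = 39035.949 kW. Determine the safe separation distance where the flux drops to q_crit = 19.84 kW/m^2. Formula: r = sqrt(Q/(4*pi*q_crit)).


4*pi*q_crit = 249.32
Q/(4*pi*q_crit) = 156.57
r = sqrt(156.57) = 12.513 m

12.513 m


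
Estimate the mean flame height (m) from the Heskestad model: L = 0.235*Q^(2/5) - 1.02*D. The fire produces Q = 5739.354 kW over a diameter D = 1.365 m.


Q^(2/5) = 31.882
0.235 * Q^(2/5) = 7.4923
1.02 * D = 1.3923
L = 6.1000 m

6.1000 m


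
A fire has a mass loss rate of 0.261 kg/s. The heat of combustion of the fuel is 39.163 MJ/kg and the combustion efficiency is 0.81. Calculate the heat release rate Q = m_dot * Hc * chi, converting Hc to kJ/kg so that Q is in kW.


Hc = 39.163 MJ/kg = 39.163 * 1000 kJ/kg = 39163 kJ/kg
Q = 0.261 kg/s * 39163 kJ/kg * 0.81 = 8279.4 kW

8279.4 kW


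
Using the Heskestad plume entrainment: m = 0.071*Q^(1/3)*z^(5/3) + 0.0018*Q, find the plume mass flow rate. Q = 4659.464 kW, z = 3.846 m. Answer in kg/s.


Q^(1/3) = 16.702
z^(5/3) = 9.4409
First term = 0.071 * 16.702 * 9.4409 = 11.196
Second term = 0.0018 * 4659.464 = 8.3870
m = 19.583 kg/s

19.583 kg/s


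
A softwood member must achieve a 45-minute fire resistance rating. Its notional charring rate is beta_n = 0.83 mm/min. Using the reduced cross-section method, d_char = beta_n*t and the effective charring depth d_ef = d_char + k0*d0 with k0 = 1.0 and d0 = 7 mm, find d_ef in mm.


d_char = 0.83 * 45 = 37.35 mm
d_ef = 37.35 + 1.0*7 = 44.35 mm

44.35 mm


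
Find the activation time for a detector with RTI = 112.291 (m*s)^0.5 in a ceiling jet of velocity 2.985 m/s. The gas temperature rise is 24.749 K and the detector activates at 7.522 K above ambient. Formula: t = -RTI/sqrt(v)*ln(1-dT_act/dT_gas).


dT_act/dT_gas = 0.30393
ln(1 - 0.30393) = -0.36231
t = -112.291 / sqrt(2.985) * -0.36231 = 23.548 s

23.548 s


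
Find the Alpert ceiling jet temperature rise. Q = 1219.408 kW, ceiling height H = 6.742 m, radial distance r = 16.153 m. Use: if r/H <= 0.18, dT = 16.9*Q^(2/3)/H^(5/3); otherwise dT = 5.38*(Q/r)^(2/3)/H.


r/H = 16.153 / 6.742 = 2.3959
r/H > 0.18, so dT = 5.38*(Q/r)^(2/3)/H
Q/r = 75.491
(Q/r)^(2/3) = 17.862
dT = 5.38 * 17.862 / 6.742 = 14.254 K

14.254 K


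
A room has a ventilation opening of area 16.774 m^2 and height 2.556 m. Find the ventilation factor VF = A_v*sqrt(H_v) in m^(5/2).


sqrt(H_v) = 1.5987
VF = 16.774 * 1.5987 = 26.817 m^(5/2)

26.817 m^(5/2)


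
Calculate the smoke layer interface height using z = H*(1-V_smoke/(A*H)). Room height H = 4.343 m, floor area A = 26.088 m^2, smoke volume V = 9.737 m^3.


V/(A*H) = 0.085940
1 - 0.085940 = 0.91406
z = 4.343 * 0.91406 = 3.9698 m

3.9698 m


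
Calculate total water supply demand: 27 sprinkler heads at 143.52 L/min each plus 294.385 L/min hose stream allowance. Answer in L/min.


Sprinkler demand = 27 * 143.52 = 3875.04 L/min
Total = 3875.04 + 294.385 = 4169.425 L/min

4169.425 L/min


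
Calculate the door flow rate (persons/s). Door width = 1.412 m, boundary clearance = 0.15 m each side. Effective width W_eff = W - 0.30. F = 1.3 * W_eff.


W_eff = 1.412 - 0.30 = 1.112 m
F = 1.3 * 1.112 = 1.4456 persons/s

1.4456 persons/s


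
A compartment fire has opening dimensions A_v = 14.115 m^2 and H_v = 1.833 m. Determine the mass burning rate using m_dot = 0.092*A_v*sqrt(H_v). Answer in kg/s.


sqrt(H_v) = 1.3539
m_dot = 0.092 * 14.115 * 1.3539 = 1.7581 kg/s

1.7581 kg/s


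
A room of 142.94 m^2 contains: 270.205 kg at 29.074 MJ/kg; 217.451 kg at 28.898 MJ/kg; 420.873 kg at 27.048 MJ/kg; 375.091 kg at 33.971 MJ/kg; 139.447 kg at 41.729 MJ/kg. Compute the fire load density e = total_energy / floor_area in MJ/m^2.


Total energy = 270.205*29.074 + 217.451*28.898 + 420.873*27.048 + 375.091*33.971 + 139.447*41.729
= 7855.940 + 6283.899 + 11383.77 + 12742.22 + 5818.984
= 44084.81 MJ
e = 44084.81 / 142.94 = 308.41 MJ/m^2

308.41 MJ/m^2


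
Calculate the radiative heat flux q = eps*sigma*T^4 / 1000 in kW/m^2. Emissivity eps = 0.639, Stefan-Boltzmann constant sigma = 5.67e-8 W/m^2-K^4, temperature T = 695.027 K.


T^4 = 2.3335e+11
q = 0.639 * 5.67e-8 * 2.3335e+11 / 1000 = 8.4546 kW/m^2

8.4546 kW/m^2


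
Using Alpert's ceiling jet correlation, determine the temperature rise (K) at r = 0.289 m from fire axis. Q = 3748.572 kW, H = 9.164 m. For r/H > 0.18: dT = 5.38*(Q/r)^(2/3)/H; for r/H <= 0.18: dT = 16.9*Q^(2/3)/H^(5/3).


r/H = 0.289 / 9.164 = 0.031536
r/H <= 0.18, so dT = 16.9*Q^(2/3)/H^(5/3)
Q^(2/3) = 241.31
H^(5/3) = 40.131
dT = 16.9 * 241.31 / 40.131 = 101.62 K

101.62 K


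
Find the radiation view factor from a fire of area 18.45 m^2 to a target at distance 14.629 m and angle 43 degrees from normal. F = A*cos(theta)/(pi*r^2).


cos(43 deg) = 0.73135
pi*r^2 = 672.32
F = 18.45 * 0.73135 / 672.32 = 0.020070

0.020070


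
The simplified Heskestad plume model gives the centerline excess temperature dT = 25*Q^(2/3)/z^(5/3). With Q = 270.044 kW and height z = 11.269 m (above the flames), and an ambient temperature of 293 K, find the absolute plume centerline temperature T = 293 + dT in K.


Q^(2/3) = 41.779
z^(5/3) = 56.642
dT = 25 * 41.779 / 56.642 = 18.440 K
T = 293 + 18.440 = 311.44 K

311.44 K


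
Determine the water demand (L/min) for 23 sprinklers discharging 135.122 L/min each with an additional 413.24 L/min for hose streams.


Sprinkler demand = 23 * 135.122 = 3107.806 L/min
Total = 3107.806 + 413.24 = 3521.046 L/min

3521.046 L/min


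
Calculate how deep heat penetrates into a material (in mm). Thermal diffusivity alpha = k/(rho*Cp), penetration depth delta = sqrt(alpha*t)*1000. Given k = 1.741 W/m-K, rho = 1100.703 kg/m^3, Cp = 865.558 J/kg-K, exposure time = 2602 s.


alpha = 1.741 / (1100.703 * 865.558) = 1.8274e-06 m^2/s
alpha * t = 0.0047549
delta = sqrt(0.0047549) * 1000 = 68.956 mm

68.956 mm


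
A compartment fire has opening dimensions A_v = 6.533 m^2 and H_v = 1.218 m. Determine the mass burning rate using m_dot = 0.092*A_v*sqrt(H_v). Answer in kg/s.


sqrt(H_v) = 1.1036
m_dot = 0.092 * 6.533 * 1.1036 = 0.66332 kg/s

0.66332 kg/s


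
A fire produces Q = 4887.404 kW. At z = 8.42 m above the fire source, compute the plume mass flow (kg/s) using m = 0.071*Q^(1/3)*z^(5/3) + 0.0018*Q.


Q^(1/3) = 16.970
z^(5/3) = 34.849
First term = 0.071 * 16.970 * 34.849 = 41.989
Second term = 0.0018 * 4887.404 = 8.7973
m = 50.787 kg/s

50.787 kg/s


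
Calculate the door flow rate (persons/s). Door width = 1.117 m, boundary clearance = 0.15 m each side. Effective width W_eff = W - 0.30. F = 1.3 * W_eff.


W_eff = 1.117 - 0.30 = 0.817 m
F = 1.3 * 0.817 = 1.0621 persons/s

1.0621 persons/s


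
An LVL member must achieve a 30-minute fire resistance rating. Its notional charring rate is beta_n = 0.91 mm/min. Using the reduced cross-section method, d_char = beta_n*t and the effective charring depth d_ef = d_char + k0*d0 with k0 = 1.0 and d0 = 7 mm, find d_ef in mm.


d_char = 0.91 * 30 = 27.3 mm
d_ef = 27.3 + 1.0*7 = 34.3 mm

34.3 mm


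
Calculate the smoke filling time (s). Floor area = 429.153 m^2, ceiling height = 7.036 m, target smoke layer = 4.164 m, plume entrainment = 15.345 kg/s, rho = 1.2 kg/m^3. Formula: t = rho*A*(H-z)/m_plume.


H - z = 2.872 m
t = 1.2 * 429.153 * 2.872 / 15.345 = 96.385 s

96.385 s


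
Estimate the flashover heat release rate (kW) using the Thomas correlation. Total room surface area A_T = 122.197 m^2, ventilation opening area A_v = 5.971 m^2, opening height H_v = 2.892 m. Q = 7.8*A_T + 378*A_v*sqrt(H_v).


7.8*A_T = 953.14
sqrt(H_v) = 1.7006
378*A_v*sqrt(H_v) = 3838.3
Q = 953.14 + 3838.3 = 4791.4 kW

4791.4 kW


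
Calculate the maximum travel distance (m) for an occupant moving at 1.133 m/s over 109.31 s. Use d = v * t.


d = 1.133 * 109.31 = 123.85 m

123.85 m


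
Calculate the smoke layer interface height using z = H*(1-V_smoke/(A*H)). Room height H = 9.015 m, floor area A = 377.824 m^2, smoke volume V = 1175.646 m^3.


V/(A*H) = 0.34516
1 - 0.34516 = 0.65484
z = 9.015 * 0.65484 = 5.9034 m

5.9034 m


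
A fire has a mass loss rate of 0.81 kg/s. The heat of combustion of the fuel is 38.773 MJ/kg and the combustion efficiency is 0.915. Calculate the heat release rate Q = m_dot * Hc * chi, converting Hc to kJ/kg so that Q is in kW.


Hc = 38.773 MJ/kg = 38.773 * 1000 kJ/kg = 38773 kJ/kg
Q = 0.81 kg/s * 38773 kJ/kg * 0.915 = 28737 kW

28737 kW


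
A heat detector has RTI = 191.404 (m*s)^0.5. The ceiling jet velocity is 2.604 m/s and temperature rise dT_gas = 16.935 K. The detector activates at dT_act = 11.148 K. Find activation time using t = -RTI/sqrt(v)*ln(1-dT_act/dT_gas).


dT_act/dT_gas = 0.65828
ln(1 - 0.65828) = -1.0738
t = -191.404 / sqrt(2.604) * -1.0738 = 127.36 s

127.36 s


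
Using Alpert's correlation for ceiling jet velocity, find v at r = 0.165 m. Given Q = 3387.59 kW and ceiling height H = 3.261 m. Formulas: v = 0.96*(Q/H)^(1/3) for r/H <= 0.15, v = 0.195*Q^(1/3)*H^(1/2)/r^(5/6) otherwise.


r/H = 0.165 / 3.261 = 0.050598
r/H <= 0.15, so v = 0.96*(Q/H)^(1/3)
Q/H = 1038.8
(Q/H)^(1/3) = 10.128
v = 0.96 * 10.128 = 9.7226 m/s

9.7226 m/s


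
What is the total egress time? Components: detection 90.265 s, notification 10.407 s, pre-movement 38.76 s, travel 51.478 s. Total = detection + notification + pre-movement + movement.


Total = 90.265 + 10.407 + 38.76 + 51.478 = 190.91 s

190.91 s


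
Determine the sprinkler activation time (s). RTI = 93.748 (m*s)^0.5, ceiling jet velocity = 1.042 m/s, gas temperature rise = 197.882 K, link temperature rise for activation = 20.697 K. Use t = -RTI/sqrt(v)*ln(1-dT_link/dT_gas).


dT_link/dT_gas = 0.10459
ln(1 - 0.10459) = -0.11048
t = -93.748 / sqrt(1.042) * -0.11048 = 10.146 s

10.146 s


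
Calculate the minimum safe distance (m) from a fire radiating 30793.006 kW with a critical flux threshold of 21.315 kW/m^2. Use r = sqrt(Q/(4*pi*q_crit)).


4*pi*q_crit = 267.85
Q/(4*pi*q_crit) = 114.96
r = sqrt(114.96) = 10.722 m

10.722 m


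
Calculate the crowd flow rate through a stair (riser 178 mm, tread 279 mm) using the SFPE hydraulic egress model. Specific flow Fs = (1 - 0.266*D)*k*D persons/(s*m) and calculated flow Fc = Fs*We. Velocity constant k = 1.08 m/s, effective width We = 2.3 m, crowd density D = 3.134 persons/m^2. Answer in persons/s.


1 - 0.266*D = 1 - 0.266*3.134 = 0.16636
Fs = 0.16636 * 1.08 * 3.134 = 0.56307 persons/(s*m)
Fc = 0.56307 * 2.3 = 1.2951 persons/s

1.2951 persons/s


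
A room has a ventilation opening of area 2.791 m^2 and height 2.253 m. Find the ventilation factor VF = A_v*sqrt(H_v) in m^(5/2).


sqrt(H_v) = 1.5010
VF = 2.791 * 1.5010 = 4.1893 m^(5/2)

4.1893 m^(5/2)


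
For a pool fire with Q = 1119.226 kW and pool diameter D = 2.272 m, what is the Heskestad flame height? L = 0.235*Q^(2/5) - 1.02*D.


Q^(2/5) = 16.579
0.235 * Q^(2/5) = 3.8961
1.02 * D = 2.3174
L = 1.5787 m

1.5787 m


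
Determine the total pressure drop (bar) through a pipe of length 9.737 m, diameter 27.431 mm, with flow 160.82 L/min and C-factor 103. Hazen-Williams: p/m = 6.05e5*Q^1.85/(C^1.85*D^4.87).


Q^1.85 = 12071
C^1.85 = 5293.6
D^4.87 = 1.0098e+07
p/m = 0.13662 bar/m
p_total = 0.13662 * 9.737 = 1.3302 bar

1.3302 bar


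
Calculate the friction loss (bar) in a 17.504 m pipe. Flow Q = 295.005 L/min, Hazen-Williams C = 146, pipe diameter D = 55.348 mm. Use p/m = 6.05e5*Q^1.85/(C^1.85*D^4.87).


Q^1.85 = 37084
C^1.85 = 10094
D^4.87 = 3.0825e+08
p/m = 0.0072108 bar/m
p_total = 0.0072108 * 17.504 = 0.12622 bar

0.12622 bar


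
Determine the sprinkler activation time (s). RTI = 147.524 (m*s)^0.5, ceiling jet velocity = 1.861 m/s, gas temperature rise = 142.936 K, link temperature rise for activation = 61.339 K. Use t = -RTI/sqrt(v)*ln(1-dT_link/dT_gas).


dT_link/dT_gas = 0.42914
ln(1 - 0.42914) = -0.56060
t = -147.524 / sqrt(1.861) * -0.56060 = 60.624 s

60.624 s


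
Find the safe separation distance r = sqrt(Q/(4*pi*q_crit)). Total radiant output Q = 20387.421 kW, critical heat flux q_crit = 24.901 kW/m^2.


4*pi*q_crit = 312.92
Q/(4*pi*q_crit) = 65.153
r = sqrt(65.153) = 8.0718 m

8.0718 m


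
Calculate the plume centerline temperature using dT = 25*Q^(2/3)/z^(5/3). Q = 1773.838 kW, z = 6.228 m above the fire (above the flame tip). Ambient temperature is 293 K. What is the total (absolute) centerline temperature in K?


Q^(2/3) = 146.54
z^(5/3) = 21.082
dT = 25 * 146.54 / 21.082 = 173.77 K
T = 293 + 173.77 = 466.77 K

466.77 K


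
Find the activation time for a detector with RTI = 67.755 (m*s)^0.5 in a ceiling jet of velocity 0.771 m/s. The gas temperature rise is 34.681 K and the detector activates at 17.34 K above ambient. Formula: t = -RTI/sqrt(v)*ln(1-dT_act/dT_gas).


dT_act/dT_gas = 0.49999
ln(1 - 0.49999) = -0.69312
t = -67.755 / sqrt(0.771) * -0.69312 = 53.484 s

53.484 s


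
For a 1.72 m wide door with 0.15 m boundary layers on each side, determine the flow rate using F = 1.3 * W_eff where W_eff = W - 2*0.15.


W_eff = 1.72 - 0.30 = 1.42 m
F = 1.3 * 1.42 = 1.846 persons/s

1.846 persons/s


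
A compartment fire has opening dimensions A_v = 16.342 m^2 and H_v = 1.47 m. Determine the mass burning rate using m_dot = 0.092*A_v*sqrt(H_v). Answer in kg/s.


sqrt(H_v) = 1.2124
m_dot = 0.092 * 16.342 * 1.2124 = 1.8229 kg/s

1.8229 kg/s


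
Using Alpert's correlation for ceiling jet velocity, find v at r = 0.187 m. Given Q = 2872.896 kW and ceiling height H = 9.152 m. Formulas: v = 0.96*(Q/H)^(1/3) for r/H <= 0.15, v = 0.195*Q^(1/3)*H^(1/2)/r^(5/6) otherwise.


r/H = 0.187 / 9.152 = 0.020433
r/H <= 0.15, so v = 0.96*(Q/H)^(1/3)
Q/H = 313.91
(Q/H)^(1/3) = 6.7962
v = 0.96 * 6.7962 = 6.5244 m/s

6.5244 m/s


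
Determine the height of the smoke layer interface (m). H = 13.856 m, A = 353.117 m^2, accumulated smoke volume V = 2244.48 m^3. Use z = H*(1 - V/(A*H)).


V/(A*H) = 0.45873
1 - 0.45873 = 0.54127
z = 13.856 * 0.54127 = 7.4998 m

7.4998 m


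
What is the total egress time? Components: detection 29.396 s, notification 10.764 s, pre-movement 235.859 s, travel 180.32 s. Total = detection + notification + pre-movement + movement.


Total = 29.396 + 10.764 + 235.859 + 180.32 = 456.339 s

456.339 s


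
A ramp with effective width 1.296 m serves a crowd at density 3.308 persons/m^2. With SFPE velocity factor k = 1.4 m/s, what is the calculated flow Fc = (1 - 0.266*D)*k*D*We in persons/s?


1 - 0.266*D = 1 - 0.266*3.308 = 0.12007
Fs = 0.12007 * 1.4 * 3.308 = 0.55608 persons/(s*m)
Fc = 0.55608 * 1.296 = 0.72068 persons/s

0.72068 persons/s


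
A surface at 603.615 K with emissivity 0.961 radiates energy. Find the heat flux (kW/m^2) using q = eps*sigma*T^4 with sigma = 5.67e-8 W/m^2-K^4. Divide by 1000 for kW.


T^4 = 1.3275e+11
q = 0.961 * 5.67e-8 * 1.3275e+11 / 1000 = 7.2335 kW/m^2

7.2335 kW/m^2


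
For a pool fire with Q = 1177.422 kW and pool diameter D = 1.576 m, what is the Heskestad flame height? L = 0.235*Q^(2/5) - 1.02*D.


Q^(2/5) = 16.919
0.235 * Q^(2/5) = 3.9759
1.02 * D = 1.6075
L = 2.3684 m

2.3684 m


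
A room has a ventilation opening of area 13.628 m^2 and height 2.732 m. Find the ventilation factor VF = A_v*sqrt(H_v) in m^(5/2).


sqrt(H_v) = 1.6529
VF = 13.628 * 1.6529 = 22.525 m^(5/2)

22.525 m^(5/2)


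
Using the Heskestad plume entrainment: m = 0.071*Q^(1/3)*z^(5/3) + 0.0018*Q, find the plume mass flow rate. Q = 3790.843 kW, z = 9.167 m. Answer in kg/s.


Q^(1/3) = 15.592
z^(5/3) = 40.152
First term = 0.071 * 15.592 * 40.152 = 44.451
Second term = 0.0018 * 3790.843 = 6.8235
m = 51.275 kg/s

51.275 kg/s


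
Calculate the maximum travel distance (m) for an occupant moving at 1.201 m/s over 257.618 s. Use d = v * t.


d = 1.201 * 257.618 = 309.40 m

309.40 m


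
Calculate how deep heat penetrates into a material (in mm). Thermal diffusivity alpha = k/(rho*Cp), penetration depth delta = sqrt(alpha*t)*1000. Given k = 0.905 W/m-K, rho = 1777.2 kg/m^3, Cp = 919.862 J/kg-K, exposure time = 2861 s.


alpha = 0.905 / (1777.2 * 919.862) = 5.5359e-07 m^2/s
alpha * t = 0.0015838
delta = sqrt(0.0015838) * 1000 = 39.797 mm

39.797 mm


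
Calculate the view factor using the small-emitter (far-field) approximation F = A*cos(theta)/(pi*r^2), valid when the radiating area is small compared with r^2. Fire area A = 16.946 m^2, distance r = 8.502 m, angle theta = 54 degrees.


cos(54 deg) = 0.58779
pi*r^2 = 227.09
F = 16.946 * 0.58779 / 227.09 = 0.043863

0.043863


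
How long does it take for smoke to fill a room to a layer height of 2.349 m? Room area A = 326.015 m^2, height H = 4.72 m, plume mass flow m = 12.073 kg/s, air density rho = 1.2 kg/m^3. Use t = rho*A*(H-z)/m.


H - z = 2.371 m
t = 1.2 * 326.015 * 2.371 / 12.073 = 76.831 s

76.831 s


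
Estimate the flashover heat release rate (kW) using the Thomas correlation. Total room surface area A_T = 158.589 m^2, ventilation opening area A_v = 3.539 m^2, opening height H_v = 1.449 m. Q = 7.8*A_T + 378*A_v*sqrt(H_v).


7.8*A_T = 1237.0
sqrt(H_v) = 1.2037
378*A_v*sqrt(H_v) = 1610.3
Q = 1237.0 + 1610.3 = 2847.3 kW

2847.3 kW


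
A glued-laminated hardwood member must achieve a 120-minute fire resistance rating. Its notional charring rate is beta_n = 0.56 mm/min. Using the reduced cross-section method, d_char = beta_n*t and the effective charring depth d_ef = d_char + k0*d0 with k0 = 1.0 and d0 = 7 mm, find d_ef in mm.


d_char = 0.56 * 120 = 67.2 mm
d_ef = 67.2 + 1.0*7 = 74.2 mm

74.2 mm


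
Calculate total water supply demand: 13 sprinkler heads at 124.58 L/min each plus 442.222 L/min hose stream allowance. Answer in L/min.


Sprinkler demand = 13 * 124.58 = 1619.54 L/min
Total = 1619.54 + 442.222 = 2061.762 L/min

2061.762 L/min


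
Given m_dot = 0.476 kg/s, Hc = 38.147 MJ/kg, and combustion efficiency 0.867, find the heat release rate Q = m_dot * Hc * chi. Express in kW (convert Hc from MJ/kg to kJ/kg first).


Hc = 38.147 MJ/kg = 38.147 * 1000 kJ/kg = 38147 kJ/kg
Q = 0.476 kg/s * 38147 kJ/kg * 0.867 = 15743 kW

15743 kW


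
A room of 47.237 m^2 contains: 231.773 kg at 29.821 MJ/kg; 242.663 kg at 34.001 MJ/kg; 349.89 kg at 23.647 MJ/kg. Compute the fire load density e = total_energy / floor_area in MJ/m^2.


Total energy = 231.773*29.821 + 242.663*34.001 + 349.89*23.647
= 6911.703 + 8250.785 + 8273.849
= 23436.34 MJ
e = 23436.34 / 47.237 = 496.14 MJ/m^2

496.14 MJ/m^2


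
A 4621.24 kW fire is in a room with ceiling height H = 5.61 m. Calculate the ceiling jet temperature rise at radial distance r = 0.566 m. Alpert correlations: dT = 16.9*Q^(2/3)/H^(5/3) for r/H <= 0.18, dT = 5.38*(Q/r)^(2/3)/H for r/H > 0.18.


r/H = 0.566 / 5.61 = 0.10089
r/H <= 0.18, so dT = 16.9*Q^(2/3)/H^(5/3)
Q^(2/3) = 277.44
H^(5/3) = 17.712
dT = 16.9 * 277.44 / 17.712 = 264.72 K

264.72 K


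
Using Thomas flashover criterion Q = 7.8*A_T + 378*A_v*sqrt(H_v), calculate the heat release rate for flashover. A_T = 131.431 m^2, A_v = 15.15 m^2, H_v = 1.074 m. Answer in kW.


7.8*A_T = 1025.2
sqrt(H_v) = 1.0363
378*A_v*sqrt(H_v) = 5934.8
Q = 1025.2 + 5934.8 = 6960.0 kW

6960.0 kW


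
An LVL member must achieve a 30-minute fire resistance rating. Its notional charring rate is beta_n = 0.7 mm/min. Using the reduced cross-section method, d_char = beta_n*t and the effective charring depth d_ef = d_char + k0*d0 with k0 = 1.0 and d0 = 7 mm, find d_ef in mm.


d_char = 0.7 * 30 = 21 mm
d_ef = 21 + 1.0*7 = 28 mm

28 mm


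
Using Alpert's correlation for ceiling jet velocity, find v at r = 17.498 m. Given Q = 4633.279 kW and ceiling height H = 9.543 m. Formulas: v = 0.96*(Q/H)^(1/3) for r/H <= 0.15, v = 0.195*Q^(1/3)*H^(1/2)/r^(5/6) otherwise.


r/H = 17.498 / 9.543 = 1.8336
r/H > 0.15, so v = 0.195*Q^(1/3)*H^(1/2)/r^(5/6)
Q^(1/3) = 16.671
H^(1/2) = 3.0892
r^(5/6) = 10.860
v = 0.195 * 16.671 * 3.0892 / 10.860 = 0.92473 m/s

0.92473 m/s


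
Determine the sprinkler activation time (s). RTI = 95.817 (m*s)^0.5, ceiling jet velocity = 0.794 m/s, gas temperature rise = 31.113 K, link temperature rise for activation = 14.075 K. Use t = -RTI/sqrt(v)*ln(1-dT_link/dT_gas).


dT_link/dT_gas = 0.45238
ln(1 - 0.45238) = -0.60218
t = -95.817 / sqrt(0.794) * -0.60218 = 64.753 s

64.753 s


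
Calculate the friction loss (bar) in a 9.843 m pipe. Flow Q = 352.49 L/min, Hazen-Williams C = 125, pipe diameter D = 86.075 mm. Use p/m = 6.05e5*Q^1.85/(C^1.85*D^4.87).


Q^1.85 = 51549
C^1.85 = 7573.3
D^4.87 = 2.6476e+09
p/m = 0.0015554 bar/m
p_total = 0.0015554 * 9.843 = 0.015310 bar

0.015310 bar


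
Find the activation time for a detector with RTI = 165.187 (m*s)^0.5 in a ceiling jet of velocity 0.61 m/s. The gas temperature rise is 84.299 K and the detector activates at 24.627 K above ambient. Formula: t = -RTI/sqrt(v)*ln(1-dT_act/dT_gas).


dT_act/dT_gas = 0.29214
ln(1 - 0.29214) = -0.34551
t = -165.187 / sqrt(0.61) * -0.34551 = 73.075 s

73.075 s


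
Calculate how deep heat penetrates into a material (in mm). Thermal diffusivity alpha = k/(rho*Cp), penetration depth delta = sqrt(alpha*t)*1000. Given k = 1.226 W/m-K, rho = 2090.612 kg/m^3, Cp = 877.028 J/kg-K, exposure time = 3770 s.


alpha = 1.226 / (2090.612 * 877.028) = 6.6866e-07 m^2/s
alpha * t = 0.0025208
delta = sqrt(0.0025208) * 1000 = 50.208 mm

50.208 mm


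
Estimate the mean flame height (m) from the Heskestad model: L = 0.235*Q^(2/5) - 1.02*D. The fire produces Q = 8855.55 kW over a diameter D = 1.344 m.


Q^(2/5) = 37.922
0.235 * Q^(2/5) = 8.9116
1.02 * D = 1.3709
L = 7.5407 m

7.5407 m


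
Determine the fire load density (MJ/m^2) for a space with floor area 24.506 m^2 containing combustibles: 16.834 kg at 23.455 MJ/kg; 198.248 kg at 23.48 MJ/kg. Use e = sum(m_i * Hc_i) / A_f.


Total energy = 16.834*23.455 + 198.248*23.48
= 394.8415 + 4654.863
= 5049.705 MJ
e = 5049.705 / 24.506 = 206.06 MJ/m^2

206.06 MJ/m^2


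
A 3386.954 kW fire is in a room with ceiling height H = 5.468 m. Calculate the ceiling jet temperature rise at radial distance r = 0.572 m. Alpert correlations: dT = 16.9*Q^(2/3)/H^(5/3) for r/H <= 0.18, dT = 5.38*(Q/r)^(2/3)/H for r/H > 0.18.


r/H = 0.572 / 5.468 = 0.10461
r/H <= 0.18, so dT = 16.9*Q^(2/3)/H^(5/3)
Q^(2/3) = 225.53
H^(5/3) = 16.971
dT = 16.9 * 225.53 / 16.971 = 224.58 K

224.58 K


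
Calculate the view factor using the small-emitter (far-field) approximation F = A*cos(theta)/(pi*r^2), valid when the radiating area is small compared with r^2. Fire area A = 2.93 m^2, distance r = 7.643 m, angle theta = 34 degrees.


cos(34 deg) = 0.82904
pi*r^2 = 183.52
F = 2.93 * 0.82904 / 183.52 = 0.013236

0.013236


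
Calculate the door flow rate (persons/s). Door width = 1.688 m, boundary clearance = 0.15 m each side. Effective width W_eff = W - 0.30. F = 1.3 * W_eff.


W_eff = 1.688 - 0.30 = 1.388 m
F = 1.3 * 1.388 = 1.8044 persons/s

1.8044 persons/s


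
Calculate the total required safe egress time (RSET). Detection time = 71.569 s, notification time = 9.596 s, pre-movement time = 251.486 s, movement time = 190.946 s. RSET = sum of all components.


Total = 71.569 + 9.596 + 251.486 + 190.946 = 523.597 s

523.597 s


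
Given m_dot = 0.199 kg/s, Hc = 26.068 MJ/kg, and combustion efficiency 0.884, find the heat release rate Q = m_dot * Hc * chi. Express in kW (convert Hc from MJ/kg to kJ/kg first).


Hc = 26.068 MJ/kg = 26.068 * 1000 kJ/kg = 26068 kJ/kg
Q = 0.199 kg/s * 26068 kJ/kg * 0.884 = 4585.8 kW

4585.8 kW


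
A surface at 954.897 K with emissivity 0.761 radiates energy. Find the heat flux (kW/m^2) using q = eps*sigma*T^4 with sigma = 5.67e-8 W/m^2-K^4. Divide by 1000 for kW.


T^4 = 8.3143e+11
q = 0.761 * 5.67e-8 * 8.3143e+11 / 1000 = 35.875 kW/m^2

35.875 kW/m^2


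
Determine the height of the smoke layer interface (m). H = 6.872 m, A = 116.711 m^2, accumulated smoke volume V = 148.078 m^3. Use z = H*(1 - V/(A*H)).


V/(A*H) = 0.18463
1 - 0.18463 = 0.81537
z = 6.872 * 0.81537 = 5.6032 m

5.6032 m


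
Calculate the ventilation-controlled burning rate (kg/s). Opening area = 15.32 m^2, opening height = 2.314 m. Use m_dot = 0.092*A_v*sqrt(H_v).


sqrt(H_v) = 1.5212
m_dot = 0.092 * 15.32 * 1.5212 = 2.1440 kg/s

2.1440 kg/s


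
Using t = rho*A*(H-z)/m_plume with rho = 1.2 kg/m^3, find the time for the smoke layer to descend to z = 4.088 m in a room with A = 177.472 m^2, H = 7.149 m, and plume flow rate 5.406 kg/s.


H - z = 3.061 m
t = 1.2 * 177.472 * 3.061 / 5.406 = 120.59 s

120.59 s


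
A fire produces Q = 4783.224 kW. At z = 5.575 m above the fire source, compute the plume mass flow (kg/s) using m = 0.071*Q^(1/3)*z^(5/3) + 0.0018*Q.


Q^(1/3) = 16.849
z^(5/3) = 17.528
First term = 0.071 * 16.849 * 17.528 = 20.969
Second term = 0.0018 * 4783.224 = 8.6098
m = 29.579 kg/s

29.579 kg/s


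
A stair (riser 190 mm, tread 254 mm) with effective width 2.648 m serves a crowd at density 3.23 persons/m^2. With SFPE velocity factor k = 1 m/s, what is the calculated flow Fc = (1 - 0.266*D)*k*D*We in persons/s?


1 - 0.266*D = 1 - 0.266*3.23 = 0.14082
Fs = 0.14082 * 1 * 3.23 = 0.45485 persons/(s*m)
Fc = 0.45485 * 2.648 = 1.2044 persons/s

1.2044 persons/s


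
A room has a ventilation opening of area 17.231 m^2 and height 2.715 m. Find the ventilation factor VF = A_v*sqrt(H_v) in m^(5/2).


sqrt(H_v) = 1.6477
VF = 17.231 * 1.6477 = 28.392 m^(5/2)

28.392 m^(5/2)


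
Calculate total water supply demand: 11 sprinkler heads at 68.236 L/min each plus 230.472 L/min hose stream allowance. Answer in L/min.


Sprinkler demand = 11 * 68.236 = 750.596 L/min
Total = 750.596 + 230.472 = 981.068 L/min

981.068 L/min


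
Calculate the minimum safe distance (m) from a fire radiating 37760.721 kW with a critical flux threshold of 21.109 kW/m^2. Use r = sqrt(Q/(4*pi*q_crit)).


4*pi*q_crit = 265.26
Q/(4*pi*q_crit) = 142.35
r = sqrt(142.35) = 11.931 m

11.931 m


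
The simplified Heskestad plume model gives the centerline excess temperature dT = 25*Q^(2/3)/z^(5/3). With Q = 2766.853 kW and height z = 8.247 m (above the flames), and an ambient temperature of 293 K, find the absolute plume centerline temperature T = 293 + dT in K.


Q^(2/3) = 197.09
z^(5/3) = 33.664
dT = 25 * 197.09 / 33.664 = 146.37 K
T = 293 + 146.37 = 439.37 K

439.37 K


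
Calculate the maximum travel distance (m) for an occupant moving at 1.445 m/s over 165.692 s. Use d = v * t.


d = 1.445 * 165.692 = 239.42 m

239.42 m


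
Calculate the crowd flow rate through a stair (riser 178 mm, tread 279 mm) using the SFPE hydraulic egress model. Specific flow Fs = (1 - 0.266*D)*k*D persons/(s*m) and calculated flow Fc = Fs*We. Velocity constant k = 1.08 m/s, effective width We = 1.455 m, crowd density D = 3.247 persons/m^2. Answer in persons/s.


1 - 0.266*D = 1 - 0.266*3.247 = 0.13630
Fs = 0.13630 * 1.08 * 3.247 = 0.47796 persons/(s*m)
Fc = 0.47796 * 1.455 = 0.69544 persons/s

0.69544 persons/s


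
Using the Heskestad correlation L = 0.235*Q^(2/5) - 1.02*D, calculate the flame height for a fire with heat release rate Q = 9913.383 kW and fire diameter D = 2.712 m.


Q^(2/5) = 39.672
0.235 * Q^(2/5) = 9.3230
1.02 * D = 2.7662
L = 6.5568 m

6.5568 m


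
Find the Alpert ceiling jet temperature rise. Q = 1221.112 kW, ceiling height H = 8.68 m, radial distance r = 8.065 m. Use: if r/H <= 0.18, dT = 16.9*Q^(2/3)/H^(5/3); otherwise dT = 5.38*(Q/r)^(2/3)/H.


r/H = 8.065 / 8.68 = 0.92915
r/H > 0.18, so dT = 5.38*(Q/r)^(2/3)/H
Q/r = 151.41
(Q/r)^(2/3) = 28.408
dT = 5.38 * 28.408 / 8.68 = 17.607 K

17.607 K


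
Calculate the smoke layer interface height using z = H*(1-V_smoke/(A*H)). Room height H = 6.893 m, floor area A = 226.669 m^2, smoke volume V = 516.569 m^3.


V/(A*H) = 0.33062
1 - 0.33062 = 0.66938
z = 6.893 * 0.66938 = 4.6140 m

4.6140 m


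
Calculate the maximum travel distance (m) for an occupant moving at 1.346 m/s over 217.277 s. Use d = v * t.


d = 1.346 * 217.277 = 292.45 m

292.45 m


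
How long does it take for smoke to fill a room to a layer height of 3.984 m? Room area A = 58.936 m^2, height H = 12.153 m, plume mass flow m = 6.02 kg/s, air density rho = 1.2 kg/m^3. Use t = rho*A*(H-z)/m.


H - z = 8.169 m
t = 1.2 * 58.936 * 8.169 / 6.02 = 95.970 s

95.970 s


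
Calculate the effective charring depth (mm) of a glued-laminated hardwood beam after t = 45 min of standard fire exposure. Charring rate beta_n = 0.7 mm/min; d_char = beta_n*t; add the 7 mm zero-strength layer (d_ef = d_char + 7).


d_char = 0.7 * 45 = 31.5 mm
d_ef = 31.5 + 1.0*7 = 38.5 mm

38.5 mm


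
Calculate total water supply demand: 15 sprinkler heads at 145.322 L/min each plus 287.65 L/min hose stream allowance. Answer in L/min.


Sprinkler demand = 15 * 145.322 = 2179.83 L/min
Total = 2179.83 + 287.65 = 2467.48 L/min

2467.48 L/min


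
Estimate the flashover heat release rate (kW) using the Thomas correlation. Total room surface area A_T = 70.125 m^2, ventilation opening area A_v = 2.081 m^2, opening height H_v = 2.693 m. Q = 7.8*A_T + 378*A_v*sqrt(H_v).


7.8*A_T = 546.975
sqrt(H_v) = 1.6410
378*A_v*sqrt(H_v) = 1290.9
Q = 546.975 + 1290.9 = 1837.8 kW

1837.8 kW


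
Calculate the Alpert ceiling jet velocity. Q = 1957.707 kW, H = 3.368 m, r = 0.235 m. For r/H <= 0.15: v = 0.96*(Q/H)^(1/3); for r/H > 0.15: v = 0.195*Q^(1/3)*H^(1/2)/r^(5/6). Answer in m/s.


r/H = 0.235 / 3.368 = 0.069774
r/H <= 0.15, so v = 0.96*(Q/H)^(1/3)
Q/H = 581.27
(Q/H)^(1/3) = 8.3456
v = 0.96 * 8.3456 = 8.0118 m/s

8.0118 m/s


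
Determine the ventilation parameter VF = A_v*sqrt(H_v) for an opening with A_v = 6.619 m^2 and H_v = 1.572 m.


sqrt(H_v) = 1.2538
VF = 6.619 * 1.2538 = 8.2989 m^(5/2)

8.2989 m^(5/2)


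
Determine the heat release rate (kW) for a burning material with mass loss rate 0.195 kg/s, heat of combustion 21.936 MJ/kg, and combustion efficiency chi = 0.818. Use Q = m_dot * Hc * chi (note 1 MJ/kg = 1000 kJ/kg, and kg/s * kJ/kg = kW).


Hc = 21.936 MJ/kg = 21.936 * 1000 kJ/kg = 21936 kJ/kg
Q = 0.195 kg/s * 21936 kJ/kg * 0.818 = 3499.0 kW

3499.0 kW


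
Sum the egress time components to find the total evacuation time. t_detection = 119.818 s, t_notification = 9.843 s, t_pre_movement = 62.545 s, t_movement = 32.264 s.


Total = 119.818 + 9.843 + 62.545 + 32.264 = 224.47 s

224.47 s


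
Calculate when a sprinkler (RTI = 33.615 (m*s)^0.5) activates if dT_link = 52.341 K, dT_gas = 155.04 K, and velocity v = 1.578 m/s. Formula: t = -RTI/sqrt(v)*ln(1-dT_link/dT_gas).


dT_link/dT_gas = 0.33760
ln(1 - 0.33760) = -0.41188
t = -33.615 / sqrt(1.578) * -0.41188 = 11.022 s

11.022 s


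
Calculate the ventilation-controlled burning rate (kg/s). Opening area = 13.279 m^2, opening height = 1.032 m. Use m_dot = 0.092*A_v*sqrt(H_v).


sqrt(H_v) = 1.0159
m_dot = 0.092 * 13.279 * 1.0159 = 1.2411 kg/s

1.2411 kg/s


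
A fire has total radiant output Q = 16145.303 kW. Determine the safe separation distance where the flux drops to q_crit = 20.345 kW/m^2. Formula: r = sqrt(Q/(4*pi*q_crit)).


4*pi*q_crit = 255.66
Q/(4*pi*q_crit) = 63.151
r = sqrt(63.151) = 7.9467 m

7.9467 m


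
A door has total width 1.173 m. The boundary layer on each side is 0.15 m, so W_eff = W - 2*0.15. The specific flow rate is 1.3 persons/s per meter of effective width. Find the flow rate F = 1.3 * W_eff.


W_eff = 1.173 - 0.30 = 0.873 m
F = 1.3 * 0.873 = 1.1349 persons/s

1.1349 persons/s


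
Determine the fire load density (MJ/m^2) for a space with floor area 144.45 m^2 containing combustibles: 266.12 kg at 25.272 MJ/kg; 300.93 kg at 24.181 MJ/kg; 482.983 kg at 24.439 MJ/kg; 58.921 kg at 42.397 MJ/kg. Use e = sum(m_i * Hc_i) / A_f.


Total energy = 266.12*25.272 + 300.93*24.181 + 482.983*24.439 + 58.921*42.397
= 6725.385 + 7276.788 + 11803.62 + 2498.074
= 28303.87 MJ
e = 28303.87 / 144.45 = 195.94 MJ/m^2

195.94 MJ/m^2


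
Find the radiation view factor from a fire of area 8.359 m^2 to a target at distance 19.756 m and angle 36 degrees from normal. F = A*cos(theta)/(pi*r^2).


cos(36 deg) = 0.80902
pi*r^2 = 1226.2
F = 8.359 * 0.80902 / 1226.2 = 0.0055152

0.0055152


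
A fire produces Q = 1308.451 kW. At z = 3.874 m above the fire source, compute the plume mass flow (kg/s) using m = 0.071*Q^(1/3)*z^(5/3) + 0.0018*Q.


Q^(1/3) = 10.938
z^(5/3) = 9.5558
First term = 0.071 * 10.938 * 9.5558 = 7.4207
Second term = 0.0018 * 1308.451 = 2.3552
m = 9.7759 kg/s

9.7759 kg/s


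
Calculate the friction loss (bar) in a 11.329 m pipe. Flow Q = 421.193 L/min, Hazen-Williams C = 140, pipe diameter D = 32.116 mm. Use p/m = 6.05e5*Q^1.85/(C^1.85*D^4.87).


Q^1.85 = 71662
C^1.85 = 9339.8
D^4.87 = 2.1764e+07
p/m = 0.21329 bar/m
p_total = 0.21329 * 11.329 = 2.4164 bar

2.4164 bar


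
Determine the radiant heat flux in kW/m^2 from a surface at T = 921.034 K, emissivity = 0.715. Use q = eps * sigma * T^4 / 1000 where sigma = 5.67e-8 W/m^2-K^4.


T^4 = 7.1962e+11
q = 0.715 * 5.67e-8 * 7.1962e+11 / 1000 = 29.174 kW/m^2

29.174 kW/m^2


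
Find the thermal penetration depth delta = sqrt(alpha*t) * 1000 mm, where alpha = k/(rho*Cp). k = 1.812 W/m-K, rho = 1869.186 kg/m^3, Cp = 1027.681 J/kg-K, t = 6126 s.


alpha = 1.812 / (1869.186 * 1027.681) = 9.4329e-07 m^2/s
alpha * t = 0.0057786
delta = sqrt(0.0057786) * 1000 = 76.017 mm

76.017 mm


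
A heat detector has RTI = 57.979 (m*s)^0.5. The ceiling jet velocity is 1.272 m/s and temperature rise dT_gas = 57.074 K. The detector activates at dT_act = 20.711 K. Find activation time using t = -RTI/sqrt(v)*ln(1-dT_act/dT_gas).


dT_act/dT_gas = 0.36288
ln(1 - 0.36288) = -0.45080
t = -57.979 / sqrt(1.272) * -0.45080 = 23.174 s

23.174 s


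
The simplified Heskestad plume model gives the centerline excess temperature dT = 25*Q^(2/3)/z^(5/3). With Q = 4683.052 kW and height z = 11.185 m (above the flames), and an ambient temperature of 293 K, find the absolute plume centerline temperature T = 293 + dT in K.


Q^(2/3) = 279.91
z^(5/3) = 55.941
dT = 25 * 279.91 / 55.941 = 125.09 K
T = 293 + 125.09 = 418.09 K

418.09 K


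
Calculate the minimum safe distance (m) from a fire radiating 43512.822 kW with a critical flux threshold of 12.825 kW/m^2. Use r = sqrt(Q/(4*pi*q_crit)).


4*pi*q_crit = 161.16
Q/(4*pi*q_crit) = 269.99
r = sqrt(269.99) = 16.431 m

16.431 m


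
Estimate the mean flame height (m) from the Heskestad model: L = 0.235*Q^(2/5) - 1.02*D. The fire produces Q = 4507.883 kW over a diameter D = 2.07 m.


Q^(2/5) = 28.946
0.235 * Q^(2/5) = 6.8023
1.02 * D = 2.1114
L = 4.6909 m

4.6909 m


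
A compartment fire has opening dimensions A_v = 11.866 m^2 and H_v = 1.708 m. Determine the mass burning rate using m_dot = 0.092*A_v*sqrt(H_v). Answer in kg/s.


sqrt(H_v) = 1.3069
m_dot = 0.092 * 11.866 * 1.3069 = 1.4267 kg/s

1.4267 kg/s


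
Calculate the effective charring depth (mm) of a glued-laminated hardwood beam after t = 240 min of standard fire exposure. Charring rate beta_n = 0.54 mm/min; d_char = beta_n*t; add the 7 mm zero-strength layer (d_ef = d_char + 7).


d_char = 0.54 * 240 = 129.6 mm
d_ef = 129.6 + 1.0*7 = 136.6 mm

136.6 mm


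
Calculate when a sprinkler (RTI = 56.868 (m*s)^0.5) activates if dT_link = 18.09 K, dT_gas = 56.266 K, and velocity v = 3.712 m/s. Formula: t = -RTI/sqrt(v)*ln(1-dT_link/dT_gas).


dT_link/dT_gas = 0.32151
ln(1 - 0.32151) = -0.38788
t = -56.868 / sqrt(3.712) * -0.38788 = 11.449 s

11.449 s


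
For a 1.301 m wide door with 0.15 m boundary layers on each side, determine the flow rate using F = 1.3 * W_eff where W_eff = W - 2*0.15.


W_eff = 1.301 - 0.30 = 1.001 m
F = 1.3 * 1.001 = 1.3013 persons/s

1.3013 persons/s


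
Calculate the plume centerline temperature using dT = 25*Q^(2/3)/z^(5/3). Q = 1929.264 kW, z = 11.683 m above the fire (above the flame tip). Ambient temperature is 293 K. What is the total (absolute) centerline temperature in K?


Q^(2/3) = 154.97
z^(5/3) = 60.153
dT = 25 * 154.97 / 60.153 = 64.409 K
T = 293 + 64.409 = 357.41 K

357.41 K
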